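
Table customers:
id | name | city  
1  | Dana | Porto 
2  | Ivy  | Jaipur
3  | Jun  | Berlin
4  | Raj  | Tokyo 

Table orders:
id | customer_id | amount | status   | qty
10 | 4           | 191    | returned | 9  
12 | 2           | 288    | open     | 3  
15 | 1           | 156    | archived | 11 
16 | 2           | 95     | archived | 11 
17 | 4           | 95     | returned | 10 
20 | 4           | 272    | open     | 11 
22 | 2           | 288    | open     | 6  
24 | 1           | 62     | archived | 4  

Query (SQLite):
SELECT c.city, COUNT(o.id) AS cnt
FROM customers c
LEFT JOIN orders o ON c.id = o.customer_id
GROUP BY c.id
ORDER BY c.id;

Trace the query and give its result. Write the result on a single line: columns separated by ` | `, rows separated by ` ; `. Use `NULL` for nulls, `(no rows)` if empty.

Porto | 2 ; Jaipur | 3 ; Berlin | 0 ; Tokyo | 3

LEFT JOIN keeps every customers row; unmatched ones get NULL for orders columns.
Group by customers.id and compute COUNT(o.id). COUNT(col) of an all-NULL group is 0.
  1: ids {15, 24} → COUNT(o.id)=2
  2: ids {12, 16, 22} → COUNT(o.id)=3
  3: ids {—} → COUNT(o.id)=0
  4: ids {10, 17, 20} → COUNT(o.id)=3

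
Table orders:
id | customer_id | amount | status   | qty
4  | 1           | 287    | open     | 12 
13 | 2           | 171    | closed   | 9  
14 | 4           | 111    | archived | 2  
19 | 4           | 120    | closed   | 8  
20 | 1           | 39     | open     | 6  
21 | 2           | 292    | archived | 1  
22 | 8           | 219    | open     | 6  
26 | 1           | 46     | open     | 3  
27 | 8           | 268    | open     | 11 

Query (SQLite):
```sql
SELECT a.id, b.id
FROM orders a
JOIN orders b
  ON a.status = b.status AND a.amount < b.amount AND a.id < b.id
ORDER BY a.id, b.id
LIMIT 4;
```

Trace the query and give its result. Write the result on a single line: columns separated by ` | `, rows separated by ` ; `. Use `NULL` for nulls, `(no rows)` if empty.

14 | 21 ; 20 | 22 ; 20 | 26 ; 20 | 27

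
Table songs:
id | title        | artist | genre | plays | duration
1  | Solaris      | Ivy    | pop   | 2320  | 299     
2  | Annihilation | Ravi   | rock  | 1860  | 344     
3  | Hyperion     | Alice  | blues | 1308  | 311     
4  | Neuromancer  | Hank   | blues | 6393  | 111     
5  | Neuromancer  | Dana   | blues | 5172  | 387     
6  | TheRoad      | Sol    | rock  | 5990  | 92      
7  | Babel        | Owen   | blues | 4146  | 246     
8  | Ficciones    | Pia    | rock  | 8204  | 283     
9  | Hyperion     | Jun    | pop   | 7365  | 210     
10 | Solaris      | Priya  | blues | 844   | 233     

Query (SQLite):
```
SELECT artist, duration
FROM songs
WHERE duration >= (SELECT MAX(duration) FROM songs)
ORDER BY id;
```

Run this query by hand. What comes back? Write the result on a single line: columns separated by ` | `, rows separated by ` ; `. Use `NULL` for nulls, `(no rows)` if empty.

Dana | 387

Scalar subquery: MAX(duration) over all songs rows = 387.
Keep rows where duration >= that value.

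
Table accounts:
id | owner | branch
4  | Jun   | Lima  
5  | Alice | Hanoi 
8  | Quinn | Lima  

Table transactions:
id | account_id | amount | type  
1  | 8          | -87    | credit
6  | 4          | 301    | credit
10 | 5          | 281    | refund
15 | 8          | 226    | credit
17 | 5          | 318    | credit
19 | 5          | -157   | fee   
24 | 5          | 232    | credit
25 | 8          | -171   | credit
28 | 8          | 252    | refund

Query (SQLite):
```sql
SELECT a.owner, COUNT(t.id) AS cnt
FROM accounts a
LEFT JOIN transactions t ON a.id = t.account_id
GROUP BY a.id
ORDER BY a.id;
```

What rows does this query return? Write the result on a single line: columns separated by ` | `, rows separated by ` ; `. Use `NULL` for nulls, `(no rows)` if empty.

LEFT JOIN keeps every accounts row; unmatched ones get NULL for transactions columns.
Group by accounts.id and compute COUNT(t.id). COUNT(col) of an all-NULL group is 0.
  4: ids {6} → COUNT(t.id)=1
  5: ids {10, 17, 19, 24} → COUNT(t.id)=4
  8: ids {1, 15, 25, 28} → COUNT(t.id)=4

Jun | 1 ; Alice | 4 ; Quinn | 4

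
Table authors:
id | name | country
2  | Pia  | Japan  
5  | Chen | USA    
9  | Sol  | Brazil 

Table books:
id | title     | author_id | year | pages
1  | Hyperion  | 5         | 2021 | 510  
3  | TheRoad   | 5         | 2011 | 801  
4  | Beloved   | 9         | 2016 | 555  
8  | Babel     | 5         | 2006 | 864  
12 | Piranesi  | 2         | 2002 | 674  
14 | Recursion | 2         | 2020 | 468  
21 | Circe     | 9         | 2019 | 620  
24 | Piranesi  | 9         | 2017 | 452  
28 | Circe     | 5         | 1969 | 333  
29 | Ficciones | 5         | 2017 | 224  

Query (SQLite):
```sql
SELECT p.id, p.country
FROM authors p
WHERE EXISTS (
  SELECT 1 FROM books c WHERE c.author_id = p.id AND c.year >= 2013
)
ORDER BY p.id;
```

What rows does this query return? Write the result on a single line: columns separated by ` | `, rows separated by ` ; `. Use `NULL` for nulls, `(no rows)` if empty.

2 | Japan ; 5 | USA ; 9 | Brazil

For each authors row, check whether any books with matching author_id has year >= 2013.
Keep rows where that is true.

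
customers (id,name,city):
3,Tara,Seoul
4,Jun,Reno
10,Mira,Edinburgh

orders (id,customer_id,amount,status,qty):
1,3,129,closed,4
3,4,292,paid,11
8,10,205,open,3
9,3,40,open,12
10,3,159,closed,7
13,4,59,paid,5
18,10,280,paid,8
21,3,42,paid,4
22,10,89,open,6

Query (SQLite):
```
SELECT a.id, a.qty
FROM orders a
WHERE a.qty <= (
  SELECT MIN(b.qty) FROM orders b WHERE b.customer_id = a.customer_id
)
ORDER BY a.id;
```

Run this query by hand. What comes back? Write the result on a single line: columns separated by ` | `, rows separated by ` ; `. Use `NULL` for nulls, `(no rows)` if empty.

1 | 4 ; 8 | 3 ; 13 | 5 ; 21 | 4

For each orders row a, compute MIN(qty) over rows sharing a.customer_id.
Keep row a if a.qty <= that per-group MIN.
  customer_id=3: MIN(qty) = 4
  customer_id=4: MIN(qty) = 5
  customer_id=10: MIN(qty) = 3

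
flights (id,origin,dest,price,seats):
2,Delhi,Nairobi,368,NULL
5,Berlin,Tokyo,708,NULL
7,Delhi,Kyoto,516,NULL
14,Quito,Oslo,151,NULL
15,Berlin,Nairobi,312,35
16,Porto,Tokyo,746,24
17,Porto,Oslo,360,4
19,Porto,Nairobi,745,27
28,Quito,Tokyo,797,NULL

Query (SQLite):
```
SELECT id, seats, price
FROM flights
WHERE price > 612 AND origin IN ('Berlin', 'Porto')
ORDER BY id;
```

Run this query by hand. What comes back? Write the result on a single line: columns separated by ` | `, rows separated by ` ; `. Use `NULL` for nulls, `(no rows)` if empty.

5 | NULL | 708 ; 16 | 24 | 746 ; 19 | 27 | 745

price > 612: ids {5, 16, 19, 28}
origin IN ('Berlin', 'Porto'): ids {5, 15, 16, 17, 19}
Combine with AND.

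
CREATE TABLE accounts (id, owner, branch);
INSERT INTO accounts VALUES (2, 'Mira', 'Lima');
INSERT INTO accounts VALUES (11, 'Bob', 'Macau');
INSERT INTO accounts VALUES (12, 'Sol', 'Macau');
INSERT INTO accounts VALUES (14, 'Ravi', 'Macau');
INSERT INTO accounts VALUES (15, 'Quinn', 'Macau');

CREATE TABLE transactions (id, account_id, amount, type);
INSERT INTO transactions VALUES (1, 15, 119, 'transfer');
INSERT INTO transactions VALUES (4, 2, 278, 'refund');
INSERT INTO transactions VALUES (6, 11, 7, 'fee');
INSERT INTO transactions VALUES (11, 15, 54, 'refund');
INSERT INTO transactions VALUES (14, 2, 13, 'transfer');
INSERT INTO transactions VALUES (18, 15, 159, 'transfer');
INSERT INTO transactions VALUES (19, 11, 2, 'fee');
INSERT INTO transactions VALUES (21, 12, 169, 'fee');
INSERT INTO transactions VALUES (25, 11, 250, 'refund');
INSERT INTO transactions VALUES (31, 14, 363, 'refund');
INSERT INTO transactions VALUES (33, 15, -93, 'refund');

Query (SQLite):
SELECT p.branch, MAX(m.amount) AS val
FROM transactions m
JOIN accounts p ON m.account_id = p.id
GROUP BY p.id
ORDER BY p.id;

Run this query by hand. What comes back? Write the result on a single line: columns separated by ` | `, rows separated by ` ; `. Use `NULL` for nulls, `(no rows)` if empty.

Lima | 278 ; Macau | 250 ; Macau | 169 ; Macau | 363 ; Macau | 159

Join each transactions row to its accounts via account_id.
Group joined rows by accounts.id; compute MAX(m.amount) per group.
  2: ids {4, 14} → MAX(m.amount)=278
  11: ids {6, 19, 25} → MAX(m.amount)=250
  12: ids {21} → MAX(m.amount)=169
  14: ids {31} → MAX(m.amount)=363
  15: ids {1, 11, 18, 33} → MAX(m.amount)=159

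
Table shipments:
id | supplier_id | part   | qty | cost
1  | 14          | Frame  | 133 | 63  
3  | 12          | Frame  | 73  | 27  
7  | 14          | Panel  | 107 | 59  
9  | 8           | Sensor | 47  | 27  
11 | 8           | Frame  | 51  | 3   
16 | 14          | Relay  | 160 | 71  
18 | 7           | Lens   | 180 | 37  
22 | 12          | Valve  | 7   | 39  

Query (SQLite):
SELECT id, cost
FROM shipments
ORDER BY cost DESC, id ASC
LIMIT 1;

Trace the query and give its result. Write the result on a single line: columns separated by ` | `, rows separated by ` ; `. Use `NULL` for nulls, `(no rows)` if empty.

Sort by cost desc, tiebreak id asc: (71, id=16), (63, id=1), (59, id=7), (39, id=22) …. Take first 1.

16 | 71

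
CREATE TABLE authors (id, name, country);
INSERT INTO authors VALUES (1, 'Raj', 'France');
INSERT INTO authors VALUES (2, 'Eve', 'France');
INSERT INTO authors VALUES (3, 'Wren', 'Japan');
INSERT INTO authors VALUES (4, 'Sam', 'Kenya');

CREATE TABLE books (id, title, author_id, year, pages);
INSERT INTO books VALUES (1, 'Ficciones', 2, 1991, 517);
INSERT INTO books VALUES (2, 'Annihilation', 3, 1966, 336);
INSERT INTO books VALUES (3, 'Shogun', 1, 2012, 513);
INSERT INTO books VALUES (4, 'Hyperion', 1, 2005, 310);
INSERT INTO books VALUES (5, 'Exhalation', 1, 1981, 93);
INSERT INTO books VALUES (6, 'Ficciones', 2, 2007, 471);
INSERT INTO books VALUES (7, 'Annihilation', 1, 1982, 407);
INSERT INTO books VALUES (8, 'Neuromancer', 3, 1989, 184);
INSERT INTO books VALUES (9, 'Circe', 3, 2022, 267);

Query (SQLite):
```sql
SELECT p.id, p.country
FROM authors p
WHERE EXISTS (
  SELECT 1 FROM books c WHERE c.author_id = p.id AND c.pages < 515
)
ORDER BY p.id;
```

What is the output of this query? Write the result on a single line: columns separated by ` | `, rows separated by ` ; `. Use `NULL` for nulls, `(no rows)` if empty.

1 | France ; 2 | France ; 3 | Japan

For each authors row, check whether any books with matching author_id has pages < 515.
Keep rows where that is true.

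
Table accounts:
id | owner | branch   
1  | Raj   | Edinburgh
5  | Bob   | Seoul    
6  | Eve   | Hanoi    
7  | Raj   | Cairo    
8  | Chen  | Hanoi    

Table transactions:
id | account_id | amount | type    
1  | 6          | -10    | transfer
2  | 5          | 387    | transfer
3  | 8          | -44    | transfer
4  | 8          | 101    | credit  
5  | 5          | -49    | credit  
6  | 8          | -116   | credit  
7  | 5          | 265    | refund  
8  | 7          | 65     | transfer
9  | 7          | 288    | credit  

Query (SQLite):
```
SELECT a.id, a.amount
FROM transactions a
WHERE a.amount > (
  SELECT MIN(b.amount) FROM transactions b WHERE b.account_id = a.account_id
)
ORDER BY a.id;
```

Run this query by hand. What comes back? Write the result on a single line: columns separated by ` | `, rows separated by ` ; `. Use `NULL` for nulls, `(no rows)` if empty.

2 | 387 ; 3 | -44 ; 4 | 101 ; 7 | 265 ; 9 | 288

For each transactions row a, compute MIN(amount) over rows sharing a.account_id.
Keep row a if a.amount > that per-group MIN.
  account_id=5: MIN(amount) = -49
  account_id=6: MIN(amount) = -10
  account_id=7: MIN(amount) = 65
  account_id=8: MIN(amount) = -116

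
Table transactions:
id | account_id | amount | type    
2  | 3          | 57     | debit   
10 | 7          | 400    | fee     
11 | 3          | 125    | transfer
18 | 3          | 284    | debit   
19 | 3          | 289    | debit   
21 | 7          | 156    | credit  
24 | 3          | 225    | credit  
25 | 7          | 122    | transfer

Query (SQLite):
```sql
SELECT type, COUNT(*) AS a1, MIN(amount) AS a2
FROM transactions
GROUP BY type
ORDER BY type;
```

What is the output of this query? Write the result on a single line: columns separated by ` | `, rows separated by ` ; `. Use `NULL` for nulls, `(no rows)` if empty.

credit | 2 | 156 ; debit | 3 | 57 ; fee | 1 | 400 ; transfer | 2 | 122

Group transactions by type.
Per group compute: COUNT(*), MIN(amount).
  credit: ids {21, 24} → COUNT(*)=2, MIN(amount)=156
  debit: ids {2, 18, 19} → COUNT(*)=3, MIN(amount)=57
  fee: ids {10} → COUNT(*)=1, MIN(amount)=400
  transfer: ids {11, 25} → COUNT(*)=2, MIN(amount)=122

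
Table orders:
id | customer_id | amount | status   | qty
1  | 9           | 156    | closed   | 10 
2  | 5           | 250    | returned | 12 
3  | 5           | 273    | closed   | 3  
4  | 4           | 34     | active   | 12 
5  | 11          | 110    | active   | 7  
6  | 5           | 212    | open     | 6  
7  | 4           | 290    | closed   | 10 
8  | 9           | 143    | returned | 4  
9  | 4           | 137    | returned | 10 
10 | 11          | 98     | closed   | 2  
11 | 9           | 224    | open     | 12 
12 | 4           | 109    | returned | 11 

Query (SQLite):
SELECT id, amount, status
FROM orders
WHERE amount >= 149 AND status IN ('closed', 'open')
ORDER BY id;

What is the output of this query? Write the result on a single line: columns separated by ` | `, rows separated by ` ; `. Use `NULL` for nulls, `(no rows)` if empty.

1 | 156 | closed ; 3 | 273 | closed ; 6 | 212 | open ; 7 | 290 | closed ; 11 | 224 | open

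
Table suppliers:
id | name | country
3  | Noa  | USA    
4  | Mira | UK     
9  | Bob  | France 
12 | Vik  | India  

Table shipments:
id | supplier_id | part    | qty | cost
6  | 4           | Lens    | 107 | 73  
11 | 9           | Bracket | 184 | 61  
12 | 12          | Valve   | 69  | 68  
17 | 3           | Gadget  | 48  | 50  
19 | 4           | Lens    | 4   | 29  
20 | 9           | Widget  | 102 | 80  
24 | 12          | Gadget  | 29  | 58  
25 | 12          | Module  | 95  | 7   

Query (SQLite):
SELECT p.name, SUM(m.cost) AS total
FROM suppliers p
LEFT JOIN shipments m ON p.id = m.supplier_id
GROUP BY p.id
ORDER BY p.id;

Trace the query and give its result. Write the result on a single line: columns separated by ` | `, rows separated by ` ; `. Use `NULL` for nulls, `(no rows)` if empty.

LEFT JOIN keeps every suppliers row; unmatched ones get NULL for shipments columns.
Group by suppliers.id and compute SUM(m.cost). SUM over an all-NULL group is NULL.
  3: ids {17} → SUM(m.cost)=50
  4: ids {6, 19} → SUM(m.cost)=102
  9: ids {11, 20} → SUM(m.cost)=141
  12: ids {12, 24, 25} → SUM(m.cost)=133

Noa | 50 ; Mira | 102 ; Bob | 141 ; Vik | 133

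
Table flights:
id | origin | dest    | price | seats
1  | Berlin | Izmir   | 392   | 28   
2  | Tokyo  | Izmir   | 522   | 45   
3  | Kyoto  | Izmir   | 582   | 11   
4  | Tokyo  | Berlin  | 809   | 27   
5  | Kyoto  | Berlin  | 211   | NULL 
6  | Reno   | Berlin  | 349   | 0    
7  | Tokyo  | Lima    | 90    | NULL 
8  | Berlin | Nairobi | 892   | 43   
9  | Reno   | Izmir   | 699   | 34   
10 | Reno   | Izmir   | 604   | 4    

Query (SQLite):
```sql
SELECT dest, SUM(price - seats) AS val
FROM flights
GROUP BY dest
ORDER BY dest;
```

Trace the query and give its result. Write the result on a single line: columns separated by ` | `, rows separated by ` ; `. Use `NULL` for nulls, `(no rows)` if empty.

Berlin | 1131 ; Izmir | 2677 ; Lima | NULL ; Nairobi | 849

For each row compute price - seats.
Group by dest; take SUM of the expression per group.
  Berlin: ids {4, 5, 6} → SUM(price - seats)=1131
  Izmir: ids {1, 2, 3, 9, 10} → SUM(price - seats)=2677
  Lima: ids {7} → SUM(price - seats)=NULL
  Nairobi: ids {8} → SUM(price - seats)=849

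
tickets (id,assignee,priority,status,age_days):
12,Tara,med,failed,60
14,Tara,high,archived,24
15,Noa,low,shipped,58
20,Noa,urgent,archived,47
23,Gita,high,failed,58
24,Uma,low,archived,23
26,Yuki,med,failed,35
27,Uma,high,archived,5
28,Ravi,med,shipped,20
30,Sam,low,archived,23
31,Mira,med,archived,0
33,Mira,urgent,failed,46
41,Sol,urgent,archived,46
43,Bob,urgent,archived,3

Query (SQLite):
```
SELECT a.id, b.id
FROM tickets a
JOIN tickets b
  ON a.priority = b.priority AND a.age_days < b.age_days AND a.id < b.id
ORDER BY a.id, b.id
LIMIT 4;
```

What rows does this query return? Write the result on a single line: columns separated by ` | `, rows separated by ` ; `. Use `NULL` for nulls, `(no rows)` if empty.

14 | 23

Pairs (a,b) with same priority, a.age_days < b.age_days, a.id < b.id.
priority groups: high:{14,23,27} low:{15,24,30} med:{12,26,28,31} urgent:{20,33,41,43}
Ordered by (a.id, b.id); first 4.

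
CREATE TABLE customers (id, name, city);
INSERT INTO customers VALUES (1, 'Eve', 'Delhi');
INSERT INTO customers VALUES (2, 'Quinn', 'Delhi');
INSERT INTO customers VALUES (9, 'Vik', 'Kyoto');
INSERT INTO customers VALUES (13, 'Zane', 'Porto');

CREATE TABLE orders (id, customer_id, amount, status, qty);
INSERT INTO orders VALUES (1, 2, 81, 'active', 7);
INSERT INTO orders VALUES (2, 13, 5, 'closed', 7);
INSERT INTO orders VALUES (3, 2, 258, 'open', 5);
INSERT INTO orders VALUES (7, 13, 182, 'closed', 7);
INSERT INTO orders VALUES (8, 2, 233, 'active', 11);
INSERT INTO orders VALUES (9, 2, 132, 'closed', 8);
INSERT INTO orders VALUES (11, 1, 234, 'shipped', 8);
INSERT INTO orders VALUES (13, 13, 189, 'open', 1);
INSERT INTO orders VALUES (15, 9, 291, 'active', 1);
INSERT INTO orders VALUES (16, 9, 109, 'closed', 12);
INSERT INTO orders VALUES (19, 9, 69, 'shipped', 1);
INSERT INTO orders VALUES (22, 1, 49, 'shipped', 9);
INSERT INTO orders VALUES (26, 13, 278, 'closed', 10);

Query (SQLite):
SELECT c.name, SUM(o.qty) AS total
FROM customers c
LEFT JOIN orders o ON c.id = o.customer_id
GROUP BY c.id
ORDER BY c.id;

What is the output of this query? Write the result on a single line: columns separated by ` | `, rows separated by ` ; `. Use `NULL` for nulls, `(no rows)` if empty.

LEFT JOIN keeps every customers row; unmatched ones get NULL for orders columns.
Group by customers.id and compute SUM(o.qty). SUM over an all-NULL group is NULL.
  1: ids {11, 22} → SUM(o.qty)=17
  2: ids {1, 3, 8, 9} → SUM(o.qty)=31
  9: ids {15, 16, 19} → SUM(o.qty)=14
  13: ids {2, 7, 13, 26} → SUM(o.qty)=25

Eve | 17 ; Quinn | 31 ; Vik | 14 ; Zane | 25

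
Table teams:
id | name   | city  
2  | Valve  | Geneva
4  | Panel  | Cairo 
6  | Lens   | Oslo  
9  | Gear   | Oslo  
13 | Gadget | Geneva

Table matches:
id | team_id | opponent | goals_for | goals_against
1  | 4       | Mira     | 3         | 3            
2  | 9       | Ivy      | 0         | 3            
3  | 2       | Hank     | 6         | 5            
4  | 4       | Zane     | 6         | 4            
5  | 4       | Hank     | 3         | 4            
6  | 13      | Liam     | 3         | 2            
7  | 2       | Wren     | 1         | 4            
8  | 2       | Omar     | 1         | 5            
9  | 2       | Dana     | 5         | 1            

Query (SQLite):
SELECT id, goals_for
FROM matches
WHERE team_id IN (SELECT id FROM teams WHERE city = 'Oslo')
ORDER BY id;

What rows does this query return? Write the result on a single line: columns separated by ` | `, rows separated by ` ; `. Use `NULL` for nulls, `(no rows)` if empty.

2 | 0

Inner query: teams.id where city = 'Oslo'.
Outer: keep matches rows whose team_id is in that set.
Inner query → {6, 9}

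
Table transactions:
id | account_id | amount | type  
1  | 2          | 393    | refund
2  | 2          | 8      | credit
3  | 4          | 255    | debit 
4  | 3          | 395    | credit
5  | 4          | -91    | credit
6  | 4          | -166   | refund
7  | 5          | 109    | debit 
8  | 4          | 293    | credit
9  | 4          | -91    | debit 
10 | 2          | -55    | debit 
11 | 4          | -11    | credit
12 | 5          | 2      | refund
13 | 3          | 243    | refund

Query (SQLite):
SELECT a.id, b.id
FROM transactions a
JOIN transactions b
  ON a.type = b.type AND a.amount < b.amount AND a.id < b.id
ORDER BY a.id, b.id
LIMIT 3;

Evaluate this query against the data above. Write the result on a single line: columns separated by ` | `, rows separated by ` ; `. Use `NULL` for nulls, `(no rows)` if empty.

2 | 4 ; 2 | 8 ; 5 | 8

Pairs (a,b) with same type, a.amount < b.amount, a.id < b.id.
type groups: credit:{2,4,5,8,11} debit:{3,7,9,10} refund:{1,6,12,13}
Ordered by (a.id, b.id); first 3.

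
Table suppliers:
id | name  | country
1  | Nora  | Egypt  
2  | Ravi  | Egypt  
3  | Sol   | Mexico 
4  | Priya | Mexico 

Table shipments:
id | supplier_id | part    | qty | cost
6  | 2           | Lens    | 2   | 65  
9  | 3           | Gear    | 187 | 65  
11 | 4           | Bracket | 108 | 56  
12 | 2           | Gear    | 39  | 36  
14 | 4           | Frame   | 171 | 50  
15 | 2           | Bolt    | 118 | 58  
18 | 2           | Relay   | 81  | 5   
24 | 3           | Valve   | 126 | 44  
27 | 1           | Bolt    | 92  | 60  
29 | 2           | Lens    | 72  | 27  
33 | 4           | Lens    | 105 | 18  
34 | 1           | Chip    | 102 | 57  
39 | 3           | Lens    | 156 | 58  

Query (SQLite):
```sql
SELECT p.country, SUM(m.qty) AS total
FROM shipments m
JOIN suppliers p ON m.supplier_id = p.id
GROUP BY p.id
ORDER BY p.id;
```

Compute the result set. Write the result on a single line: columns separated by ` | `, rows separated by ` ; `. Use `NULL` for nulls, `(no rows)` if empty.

Join each shipments row to its suppliers via supplier_id.
Group joined rows by suppliers.id; compute SUM(m.qty) per group.
  1: ids {27, 34} → SUM(m.qty)=194
  2: ids {6, 12, 15, 18, 29} → SUM(m.qty)=312
  3: ids {9, 24, 39} → SUM(m.qty)=469
  4: ids {11, 14, 33} → SUM(m.qty)=384

Egypt | 194 ; Egypt | 312 ; Mexico | 469 ; Mexico | 384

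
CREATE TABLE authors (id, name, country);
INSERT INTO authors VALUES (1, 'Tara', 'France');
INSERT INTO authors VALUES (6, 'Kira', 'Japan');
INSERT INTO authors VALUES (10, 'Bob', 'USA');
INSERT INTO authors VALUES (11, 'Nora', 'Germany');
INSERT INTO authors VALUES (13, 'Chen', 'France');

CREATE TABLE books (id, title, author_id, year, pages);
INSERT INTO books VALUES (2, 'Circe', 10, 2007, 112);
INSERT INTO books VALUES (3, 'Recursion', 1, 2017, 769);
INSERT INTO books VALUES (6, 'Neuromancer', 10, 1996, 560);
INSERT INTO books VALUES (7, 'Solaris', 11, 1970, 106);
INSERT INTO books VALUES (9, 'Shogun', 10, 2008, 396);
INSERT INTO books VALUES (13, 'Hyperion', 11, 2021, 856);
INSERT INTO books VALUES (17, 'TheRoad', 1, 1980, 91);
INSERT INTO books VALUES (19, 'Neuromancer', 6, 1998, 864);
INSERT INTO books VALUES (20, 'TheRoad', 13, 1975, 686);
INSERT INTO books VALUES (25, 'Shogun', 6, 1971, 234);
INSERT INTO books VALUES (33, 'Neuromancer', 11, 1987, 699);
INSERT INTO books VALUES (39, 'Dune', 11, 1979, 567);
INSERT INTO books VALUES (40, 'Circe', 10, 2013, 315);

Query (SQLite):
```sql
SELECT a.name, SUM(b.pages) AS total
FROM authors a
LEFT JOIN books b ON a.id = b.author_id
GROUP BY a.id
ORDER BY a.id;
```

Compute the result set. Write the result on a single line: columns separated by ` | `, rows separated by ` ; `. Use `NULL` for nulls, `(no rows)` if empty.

LEFT JOIN keeps every authors row; unmatched ones get NULL for books columns.
Group by authors.id and compute SUM(b.pages). SUM over an all-NULL group is NULL.
  1: ids {3, 17} → SUM(b.pages)=860
  6: ids {19, 25} → SUM(b.pages)=1098
  10: ids {2, 6, 9, 40} → SUM(b.pages)=1383
  11: ids {7, 13, 33, 39} → SUM(b.pages)=2228
  13: ids {20} → SUM(b.pages)=686

Tara | 860 ; Kira | 1098 ; Bob | 1383 ; Nora | 2228 ; Chen | 686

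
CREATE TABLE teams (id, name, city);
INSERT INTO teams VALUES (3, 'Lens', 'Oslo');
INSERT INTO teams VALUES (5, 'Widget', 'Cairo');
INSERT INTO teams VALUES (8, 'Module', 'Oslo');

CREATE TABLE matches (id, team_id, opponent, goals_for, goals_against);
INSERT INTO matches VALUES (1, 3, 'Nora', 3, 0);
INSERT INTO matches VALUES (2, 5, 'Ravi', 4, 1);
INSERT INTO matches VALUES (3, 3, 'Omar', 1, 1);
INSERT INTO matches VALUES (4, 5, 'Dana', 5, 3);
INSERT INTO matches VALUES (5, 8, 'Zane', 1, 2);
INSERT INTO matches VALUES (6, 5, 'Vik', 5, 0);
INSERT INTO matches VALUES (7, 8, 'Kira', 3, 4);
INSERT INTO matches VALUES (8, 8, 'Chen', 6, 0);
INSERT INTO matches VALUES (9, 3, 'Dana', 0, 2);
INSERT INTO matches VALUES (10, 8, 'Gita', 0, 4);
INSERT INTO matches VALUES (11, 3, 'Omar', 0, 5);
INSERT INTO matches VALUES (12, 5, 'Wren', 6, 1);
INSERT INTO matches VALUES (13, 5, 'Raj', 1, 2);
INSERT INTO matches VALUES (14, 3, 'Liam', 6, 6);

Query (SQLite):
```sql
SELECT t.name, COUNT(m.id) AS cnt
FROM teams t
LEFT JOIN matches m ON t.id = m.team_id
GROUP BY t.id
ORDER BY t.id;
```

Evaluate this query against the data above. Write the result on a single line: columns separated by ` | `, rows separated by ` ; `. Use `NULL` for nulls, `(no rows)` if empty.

LEFT JOIN keeps every teams row; unmatched ones get NULL for matches columns.
Group by teams.id and compute COUNT(m.id). COUNT(col) of an all-NULL group is 0.
  3: ids {1, 3, 9, 11, 14} → COUNT(m.id)=5
  5: ids {2, 4, 6, 12, 13} → COUNT(m.id)=5
  8: ids {5, 7, 8, 10} → COUNT(m.id)=4

Lens | 5 ; Widget | 5 ; Module | 4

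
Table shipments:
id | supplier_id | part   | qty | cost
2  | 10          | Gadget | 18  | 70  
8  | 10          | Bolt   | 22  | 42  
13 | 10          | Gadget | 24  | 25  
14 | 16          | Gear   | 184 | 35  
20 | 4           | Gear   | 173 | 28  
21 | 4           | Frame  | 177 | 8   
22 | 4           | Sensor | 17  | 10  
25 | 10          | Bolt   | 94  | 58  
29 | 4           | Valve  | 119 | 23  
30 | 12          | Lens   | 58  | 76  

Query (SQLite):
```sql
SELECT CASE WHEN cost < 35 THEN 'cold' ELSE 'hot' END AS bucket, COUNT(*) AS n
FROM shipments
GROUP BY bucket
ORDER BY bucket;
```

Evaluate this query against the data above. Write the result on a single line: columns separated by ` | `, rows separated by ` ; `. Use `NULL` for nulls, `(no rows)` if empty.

cold | 5 ; hot | 5

Bucket rows by cost < 35 → 'cold' else 'hot'; count each bucket.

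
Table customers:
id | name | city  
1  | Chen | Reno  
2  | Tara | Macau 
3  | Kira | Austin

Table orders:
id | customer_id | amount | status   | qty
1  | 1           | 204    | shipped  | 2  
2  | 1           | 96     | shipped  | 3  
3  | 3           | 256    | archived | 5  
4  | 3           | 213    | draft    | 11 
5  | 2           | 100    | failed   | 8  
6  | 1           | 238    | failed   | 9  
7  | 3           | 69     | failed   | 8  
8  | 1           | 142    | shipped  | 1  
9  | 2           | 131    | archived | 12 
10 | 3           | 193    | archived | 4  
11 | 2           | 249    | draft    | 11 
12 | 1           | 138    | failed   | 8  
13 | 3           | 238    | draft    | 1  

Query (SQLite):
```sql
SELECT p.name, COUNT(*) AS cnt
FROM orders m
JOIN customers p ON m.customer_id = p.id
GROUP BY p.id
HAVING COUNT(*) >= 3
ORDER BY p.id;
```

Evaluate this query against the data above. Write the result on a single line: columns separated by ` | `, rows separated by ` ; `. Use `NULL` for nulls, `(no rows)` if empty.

Chen | 5 ; Tara | 3 ; Kira | 5

Join each orders row to its customers via customer_id.
Group joined rows by customers.id; compute COUNT(*) per group.
HAVING: keep groups with count ≥ 3.
  1: ids {1, 2, 6, 8, 12} → COUNT(*)=5
  2: ids {5, 9, 11} → COUNT(*)=3
  3: ids {3, 4, 7, 10, 13} → COUNT(*)=5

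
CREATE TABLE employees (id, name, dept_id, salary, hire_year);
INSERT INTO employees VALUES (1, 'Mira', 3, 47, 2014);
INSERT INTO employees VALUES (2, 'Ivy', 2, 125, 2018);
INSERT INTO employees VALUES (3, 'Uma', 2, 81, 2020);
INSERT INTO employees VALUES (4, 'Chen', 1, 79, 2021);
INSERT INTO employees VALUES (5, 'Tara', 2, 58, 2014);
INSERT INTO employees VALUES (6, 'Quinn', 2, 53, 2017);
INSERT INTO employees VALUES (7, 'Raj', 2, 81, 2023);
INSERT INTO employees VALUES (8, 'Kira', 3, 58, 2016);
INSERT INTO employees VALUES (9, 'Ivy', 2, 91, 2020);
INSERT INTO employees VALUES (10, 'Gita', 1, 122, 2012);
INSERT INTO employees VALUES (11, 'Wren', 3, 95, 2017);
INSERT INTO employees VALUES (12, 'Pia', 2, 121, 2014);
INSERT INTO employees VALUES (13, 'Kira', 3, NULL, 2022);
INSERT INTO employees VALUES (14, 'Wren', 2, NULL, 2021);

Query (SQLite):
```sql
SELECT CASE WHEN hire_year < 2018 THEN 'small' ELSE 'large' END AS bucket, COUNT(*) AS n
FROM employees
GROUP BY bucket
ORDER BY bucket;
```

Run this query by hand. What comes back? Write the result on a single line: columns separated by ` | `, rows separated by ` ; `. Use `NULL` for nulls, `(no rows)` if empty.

large | 7 ; small | 7

Bucket rows by hire_year < 2018 → 'small' else 'large'; count each bucket.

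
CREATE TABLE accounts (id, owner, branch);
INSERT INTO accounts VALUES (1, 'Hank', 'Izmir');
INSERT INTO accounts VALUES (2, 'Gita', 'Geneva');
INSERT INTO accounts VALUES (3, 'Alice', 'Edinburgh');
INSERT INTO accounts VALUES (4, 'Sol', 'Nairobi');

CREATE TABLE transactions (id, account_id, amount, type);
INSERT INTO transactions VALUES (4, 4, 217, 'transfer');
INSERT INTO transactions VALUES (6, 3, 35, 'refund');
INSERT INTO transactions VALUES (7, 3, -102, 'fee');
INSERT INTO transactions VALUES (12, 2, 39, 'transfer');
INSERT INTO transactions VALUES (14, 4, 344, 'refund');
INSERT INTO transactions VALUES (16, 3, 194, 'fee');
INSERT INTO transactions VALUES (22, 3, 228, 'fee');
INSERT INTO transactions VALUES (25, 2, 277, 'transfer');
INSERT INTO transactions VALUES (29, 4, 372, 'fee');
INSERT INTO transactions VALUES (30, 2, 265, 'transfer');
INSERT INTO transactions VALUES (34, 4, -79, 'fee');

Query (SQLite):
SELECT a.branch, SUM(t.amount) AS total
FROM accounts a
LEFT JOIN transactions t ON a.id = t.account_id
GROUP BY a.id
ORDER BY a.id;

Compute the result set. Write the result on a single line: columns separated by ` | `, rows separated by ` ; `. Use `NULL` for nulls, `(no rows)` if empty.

LEFT JOIN keeps every accounts row; unmatched ones get NULL for transactions columns.
Group by accounts.id and compute SUM(t.amount). SUM over an all-NULL group is NULL.
  1: ids {—} → SUM(t.amount)=NULL
  2: ids {12, 25, 30} → SUM(t.amount)=581
  3: ids {6, 7, 16, 22} → SUM(t.amount)=355
  4: ids {4, 14, 29, 34} → SUM(t.amount)=854

Izmir | NULL ; Geneva | 581 ; Edinburgh | 355 ; Nairobi | 854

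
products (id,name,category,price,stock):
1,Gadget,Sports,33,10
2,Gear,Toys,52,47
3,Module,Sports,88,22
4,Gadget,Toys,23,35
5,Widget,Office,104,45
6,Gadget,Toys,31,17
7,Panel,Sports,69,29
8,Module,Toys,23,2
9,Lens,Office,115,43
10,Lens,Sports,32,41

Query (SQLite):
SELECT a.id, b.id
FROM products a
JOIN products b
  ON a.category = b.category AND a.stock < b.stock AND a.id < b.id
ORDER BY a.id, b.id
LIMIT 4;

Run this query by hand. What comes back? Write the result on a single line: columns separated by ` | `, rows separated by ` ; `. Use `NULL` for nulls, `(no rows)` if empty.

1 | 3 ; 1 | 7 ; 1 | 10 ; 3 | 7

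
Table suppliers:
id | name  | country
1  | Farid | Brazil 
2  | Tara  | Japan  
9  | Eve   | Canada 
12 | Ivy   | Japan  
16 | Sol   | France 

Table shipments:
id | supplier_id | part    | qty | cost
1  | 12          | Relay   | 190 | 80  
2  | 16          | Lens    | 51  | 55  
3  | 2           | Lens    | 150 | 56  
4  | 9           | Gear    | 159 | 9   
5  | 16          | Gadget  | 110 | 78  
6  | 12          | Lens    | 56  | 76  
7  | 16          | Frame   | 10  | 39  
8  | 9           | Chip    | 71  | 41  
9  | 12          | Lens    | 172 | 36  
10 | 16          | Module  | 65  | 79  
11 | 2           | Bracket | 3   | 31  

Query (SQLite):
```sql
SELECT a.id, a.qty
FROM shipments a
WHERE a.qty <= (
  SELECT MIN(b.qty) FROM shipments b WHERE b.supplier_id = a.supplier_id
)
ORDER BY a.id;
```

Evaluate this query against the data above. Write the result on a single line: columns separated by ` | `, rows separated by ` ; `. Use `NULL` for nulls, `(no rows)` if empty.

For each shipments row a, compute MIN(qty) over rows sharing a.supplier_id.
Keep row a if a.qty <= that per-group MIN.
  supplier_id=2: MIN(qty) = 3
  supplier_id=9: MIN(qty) = 71
  supplier_id=12: MIN(qty) = 56
  supplier_id=16: MIN(qty) = 10

6 | 56 ; 7 | 10 ; 8 | 71 ; 11 | 3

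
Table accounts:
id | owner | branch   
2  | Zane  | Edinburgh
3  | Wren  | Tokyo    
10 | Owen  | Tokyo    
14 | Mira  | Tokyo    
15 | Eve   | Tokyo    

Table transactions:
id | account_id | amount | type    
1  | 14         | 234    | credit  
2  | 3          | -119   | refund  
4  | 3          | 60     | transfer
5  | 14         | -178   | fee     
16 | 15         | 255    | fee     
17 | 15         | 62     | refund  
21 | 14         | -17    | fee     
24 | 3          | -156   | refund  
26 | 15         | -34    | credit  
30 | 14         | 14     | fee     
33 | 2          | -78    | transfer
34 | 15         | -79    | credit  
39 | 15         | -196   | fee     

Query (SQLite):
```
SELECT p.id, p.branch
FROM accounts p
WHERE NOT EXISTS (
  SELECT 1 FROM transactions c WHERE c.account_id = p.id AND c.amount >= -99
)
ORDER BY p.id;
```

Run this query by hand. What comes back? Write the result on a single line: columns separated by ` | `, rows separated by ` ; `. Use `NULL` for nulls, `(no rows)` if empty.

For each accounts row, check whether any transactions with matching account_id has amount >= -99.
Keep rows where that is false.

10 | Tokyo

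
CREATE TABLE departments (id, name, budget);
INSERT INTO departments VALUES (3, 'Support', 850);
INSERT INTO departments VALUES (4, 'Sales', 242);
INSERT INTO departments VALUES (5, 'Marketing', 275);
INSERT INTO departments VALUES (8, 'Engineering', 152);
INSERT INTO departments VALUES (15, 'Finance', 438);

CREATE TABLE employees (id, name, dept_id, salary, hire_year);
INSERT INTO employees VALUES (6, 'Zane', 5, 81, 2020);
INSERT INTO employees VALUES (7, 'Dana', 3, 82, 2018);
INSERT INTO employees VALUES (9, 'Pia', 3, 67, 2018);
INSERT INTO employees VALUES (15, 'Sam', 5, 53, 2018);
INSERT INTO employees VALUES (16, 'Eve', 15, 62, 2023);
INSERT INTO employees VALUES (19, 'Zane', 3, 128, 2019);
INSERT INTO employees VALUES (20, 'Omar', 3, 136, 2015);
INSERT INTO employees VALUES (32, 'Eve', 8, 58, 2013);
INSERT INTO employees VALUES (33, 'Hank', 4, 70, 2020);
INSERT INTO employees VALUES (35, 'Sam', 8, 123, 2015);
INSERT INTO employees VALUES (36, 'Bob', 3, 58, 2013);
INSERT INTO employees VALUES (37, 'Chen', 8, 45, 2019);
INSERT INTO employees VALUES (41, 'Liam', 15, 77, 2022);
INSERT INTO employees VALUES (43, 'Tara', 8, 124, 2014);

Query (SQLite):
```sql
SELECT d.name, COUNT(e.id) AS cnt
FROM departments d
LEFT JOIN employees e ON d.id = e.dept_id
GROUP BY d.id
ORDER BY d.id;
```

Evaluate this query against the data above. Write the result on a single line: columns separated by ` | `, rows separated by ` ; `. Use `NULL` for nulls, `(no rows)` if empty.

Support | 5 ; Sales | 1 ; Marketing | 2 ; Engineering | 4 ; Finance | 2

LEFT JOIN keeps every departments row; unmatched ones get NULL for employees columns.
Group by departments.id and compute COUNT(e.id). COUNT(col) of an all-NULL group is 0.
  3: ids {7, 9, 19, 20, 36} → COUNT(e.id)=5
  4: ids {33} → COUNT(e.id)=1
  5: ids {6, 15} → COUNT(e.id)=2
  8: ids {32, 35, 37, 43} → COUNT(e.id)=4
  15: ids {16, 41} → COUNT(e.id)=2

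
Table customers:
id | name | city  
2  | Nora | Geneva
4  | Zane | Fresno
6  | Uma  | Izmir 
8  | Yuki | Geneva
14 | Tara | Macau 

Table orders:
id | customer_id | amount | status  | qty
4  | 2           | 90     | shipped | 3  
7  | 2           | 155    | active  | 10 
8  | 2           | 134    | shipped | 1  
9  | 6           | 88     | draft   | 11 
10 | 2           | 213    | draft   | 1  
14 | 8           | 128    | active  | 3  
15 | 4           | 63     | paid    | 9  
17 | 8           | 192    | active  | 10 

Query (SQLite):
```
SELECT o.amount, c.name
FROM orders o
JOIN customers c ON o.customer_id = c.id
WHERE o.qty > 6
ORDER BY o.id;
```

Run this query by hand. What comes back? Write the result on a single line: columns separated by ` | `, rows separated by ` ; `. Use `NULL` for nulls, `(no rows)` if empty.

155 | Nora ; 88 | Uma ; 63 | Zane ; 192 | Yuki

Each orders row matches the customers row where customer_id = customers.id.
Then keep rows with o.qty > 6.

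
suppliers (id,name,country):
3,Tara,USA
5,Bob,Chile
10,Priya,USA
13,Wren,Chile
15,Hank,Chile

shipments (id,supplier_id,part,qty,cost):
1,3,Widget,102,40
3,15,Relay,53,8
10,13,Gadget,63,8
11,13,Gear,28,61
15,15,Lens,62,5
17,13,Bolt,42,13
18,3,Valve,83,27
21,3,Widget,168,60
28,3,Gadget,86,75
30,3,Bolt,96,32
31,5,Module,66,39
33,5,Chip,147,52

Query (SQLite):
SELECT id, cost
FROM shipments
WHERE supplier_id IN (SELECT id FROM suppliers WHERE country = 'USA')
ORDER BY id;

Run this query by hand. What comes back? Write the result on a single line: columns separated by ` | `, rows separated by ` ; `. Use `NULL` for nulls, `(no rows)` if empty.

1 | 40 ; 18 | 27 ; 21 | 60 ; 28 | 75 ; 30 | 32

Inner query: suppliers.id where country = 'USA'.
Outer: keep shipments rows whose supplier_id is in that set.
Inner query → {3, 10}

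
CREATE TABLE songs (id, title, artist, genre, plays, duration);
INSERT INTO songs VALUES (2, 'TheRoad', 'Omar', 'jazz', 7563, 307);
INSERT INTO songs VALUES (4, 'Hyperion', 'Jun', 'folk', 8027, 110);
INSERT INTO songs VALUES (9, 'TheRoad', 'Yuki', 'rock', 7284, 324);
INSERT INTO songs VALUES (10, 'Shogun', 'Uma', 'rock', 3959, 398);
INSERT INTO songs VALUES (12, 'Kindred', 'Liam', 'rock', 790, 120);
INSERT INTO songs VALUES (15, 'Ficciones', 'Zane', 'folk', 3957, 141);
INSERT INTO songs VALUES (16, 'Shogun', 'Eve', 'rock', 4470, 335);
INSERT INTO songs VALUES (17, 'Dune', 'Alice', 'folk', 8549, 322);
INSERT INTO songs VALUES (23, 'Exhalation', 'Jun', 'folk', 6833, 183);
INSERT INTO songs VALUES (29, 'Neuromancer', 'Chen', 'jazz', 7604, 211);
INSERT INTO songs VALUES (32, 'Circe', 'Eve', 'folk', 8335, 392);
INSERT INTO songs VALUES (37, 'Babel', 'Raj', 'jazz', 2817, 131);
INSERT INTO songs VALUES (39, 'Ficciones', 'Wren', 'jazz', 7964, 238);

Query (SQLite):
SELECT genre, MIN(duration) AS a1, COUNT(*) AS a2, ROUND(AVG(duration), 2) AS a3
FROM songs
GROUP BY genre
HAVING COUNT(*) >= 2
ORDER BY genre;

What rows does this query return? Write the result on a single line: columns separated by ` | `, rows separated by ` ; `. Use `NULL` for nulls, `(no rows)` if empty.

folk | 110 | 5 | 229.6 ; jazz | 131 | 4 | 221.75 ; rock | 120 | 4 | 294.25

Group songs by genre.
Per group compute: MIN(duration), COUNT(*), ROUND(AVG(duration), 2).
HAVING: drop groups with fewer than 2 rows.
  folk: ids {4, 15, 17, 23, 32} → MIN(duration)=110, COUNT(*)=5, ROUND(AVG(duration), 2)=229.6
  jazz: ids {2, 29, 37, 39} → MIN(duration)=131, COUNT(*)=4, ROUND(AVG(duration), 2)=221.75
  rock: ids {9, 10, 12, 16} → MIN(duration)=120, COUNT(*)=4, ROUND(AVG(duration), 2)=294.25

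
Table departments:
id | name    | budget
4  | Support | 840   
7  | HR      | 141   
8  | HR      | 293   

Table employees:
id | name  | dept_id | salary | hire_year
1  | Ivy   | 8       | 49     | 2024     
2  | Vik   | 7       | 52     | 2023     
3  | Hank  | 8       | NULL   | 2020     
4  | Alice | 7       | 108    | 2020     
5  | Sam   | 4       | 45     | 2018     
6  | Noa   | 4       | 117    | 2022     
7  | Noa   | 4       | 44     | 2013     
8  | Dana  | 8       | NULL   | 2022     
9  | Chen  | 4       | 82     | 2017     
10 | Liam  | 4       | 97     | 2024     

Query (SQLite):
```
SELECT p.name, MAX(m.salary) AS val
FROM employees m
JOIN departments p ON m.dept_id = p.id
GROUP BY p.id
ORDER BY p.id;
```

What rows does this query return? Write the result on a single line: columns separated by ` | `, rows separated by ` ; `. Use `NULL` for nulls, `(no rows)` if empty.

Support | 117 ; HR | 108 ; HR | 49

Join each employees row to its departments via dept_id.
Group joined rows by departments.id; compute MAX(m.salary) per group.
  4: ids {5, 6, 7, 9, 10} → MAX(m.salary)=117
  7: ids {2, 4} → MAX(m.salary)=108
  8: ids {1, 3, 8} → MAX(m.salary)=49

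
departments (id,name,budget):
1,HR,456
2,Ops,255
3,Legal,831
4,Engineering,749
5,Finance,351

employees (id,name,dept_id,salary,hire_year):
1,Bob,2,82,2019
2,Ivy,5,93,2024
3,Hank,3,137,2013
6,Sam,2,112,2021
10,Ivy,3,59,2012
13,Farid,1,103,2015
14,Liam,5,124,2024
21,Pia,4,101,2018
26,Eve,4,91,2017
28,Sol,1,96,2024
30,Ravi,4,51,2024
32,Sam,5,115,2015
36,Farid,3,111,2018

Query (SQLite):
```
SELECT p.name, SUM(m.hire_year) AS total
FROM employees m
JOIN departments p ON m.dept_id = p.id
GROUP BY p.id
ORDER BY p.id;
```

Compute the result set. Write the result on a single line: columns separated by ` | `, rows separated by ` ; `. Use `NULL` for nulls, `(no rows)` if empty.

Join each employees row to its departments via dept_id.
Group joined rows by departments.id; compute SUM(m.hire_year) per group.
  1: ids {13, 28} → SUM(m.hire_year)=4039
  2: ids {1, 6} → SUM(m.hire_year)=4040
  3: ids {3, 10, 36} → SUM(m.hire_year)=6043
  4: ids {21, 26, 30} → SUM(m.hire_year)=6059
  5: ids {2, 14, 32} → SUM(m.hire_year)=6063

HR | 4039 ; Ops | 4040 ; Legal | 6043 ; Engineering | 6059 ; Finance | 6063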